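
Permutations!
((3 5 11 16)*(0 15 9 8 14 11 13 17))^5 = (0 11 17 14 13 8 5 9 3 15 16)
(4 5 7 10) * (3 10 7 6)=(3 10 4 5 6)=[0, 1, 2, 10, 5, 6, 3, 7, 8, 9, 4]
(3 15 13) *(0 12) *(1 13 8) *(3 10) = (0 12)(1 13 10 3 15 8) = [12, 13, 2, 15, 4, 5, 6, 7, 1, 9, 3, 11, 0, 10, 14, 8]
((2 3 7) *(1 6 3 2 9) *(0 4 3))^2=(0 3 9 6 4 7 1)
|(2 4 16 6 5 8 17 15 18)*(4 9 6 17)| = |(2 9 6 5 8 4 16 17 15 18)| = 10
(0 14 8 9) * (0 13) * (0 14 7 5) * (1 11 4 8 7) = [1, 11, 2, 3, 8, 0, 6, 5, 9, 13, 10, 4, 12, 14, 7] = (0 1 11 4 8 9 13 14 7 5)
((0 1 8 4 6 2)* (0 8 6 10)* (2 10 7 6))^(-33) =(0 10 6 7 4 8 2 1)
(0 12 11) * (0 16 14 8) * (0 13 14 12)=(8 13 14)(11 16 12)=[0, 1, 2, 3, 4, 5, 6, 7, 13, 9, 10, 16, 11, 14, 8, 15, 12]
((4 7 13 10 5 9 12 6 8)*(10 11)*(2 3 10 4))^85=((2 3 10 5 9 12 6 8)(4 7 13 11))^85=(2 12 10 8 9 3 6 5)(4 7 13 11)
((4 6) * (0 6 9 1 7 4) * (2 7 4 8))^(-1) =(0 6)(1 9 4)(2 8 7)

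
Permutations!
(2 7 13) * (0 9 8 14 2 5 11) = (0 9 8 14 2 7 13 5 11) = [9, 1, 7, 3, 4, 11, 6, 13, 14, 8, 10, 0, 12, 5, 2]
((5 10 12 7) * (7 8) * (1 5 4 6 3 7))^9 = ((1 5 10 12 8)(3 7 4 6))^9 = (1 8 12 10 5)(3 7 4 6)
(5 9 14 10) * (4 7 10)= (4 7 10 5 9 14)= [0, 1, 2, 3, 7, 9, 6, 10, 8, 14, 5, 11, 12, 13, 4]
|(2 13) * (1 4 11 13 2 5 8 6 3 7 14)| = 10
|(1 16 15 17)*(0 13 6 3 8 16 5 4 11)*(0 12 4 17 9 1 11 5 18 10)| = 55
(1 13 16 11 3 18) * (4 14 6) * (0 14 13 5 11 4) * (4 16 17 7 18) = [14, 5, 2, 4, 13, 11, 0, 18, 8, 9, 10, 3, 12, 17, 6, 15, 16, 7, 1] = (0 14 6)(1 5 11 3 4 13 17 7 18)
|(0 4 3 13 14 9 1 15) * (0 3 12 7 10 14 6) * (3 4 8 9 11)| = |(0 8 9 1 15 4 12 7 10 14 11 3 13 6)| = 14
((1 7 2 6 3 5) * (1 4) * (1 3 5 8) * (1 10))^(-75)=(1 3 6)(2 10 4)(5 7 8)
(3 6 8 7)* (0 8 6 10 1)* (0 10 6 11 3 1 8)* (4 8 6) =(1 10 6 11 3 4 8 7) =[0, 10, 2, 4, 8, 5, 11, 1, 7, 9, 6, 3]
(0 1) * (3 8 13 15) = [1, 0, 2, 8, 4, 5, 6, 7, 13, 9, 10, 11, 12, 15, 14, 3] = (0 1)(3 8 13 15)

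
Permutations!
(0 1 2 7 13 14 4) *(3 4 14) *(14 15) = (0 1 2 7 13 3 4)(14 15) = [1, 2, 7, 4, 0, 5, 6, 13, 8, 9, 10, 11, 12, 3, 15, 14]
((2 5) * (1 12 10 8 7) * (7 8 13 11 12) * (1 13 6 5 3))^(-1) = ((1 7 13 11 12 10 6 5 2 3))^(-1) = (1 3 2 5 6 10 12 11 13 7)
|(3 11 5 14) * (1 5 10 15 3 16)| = |(1 5 14 16)(3 11 10 15)| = 4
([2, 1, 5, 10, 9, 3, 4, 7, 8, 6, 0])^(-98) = [5, 1, 3, 0, 9, 10, 4, 7, 8, 6, 2]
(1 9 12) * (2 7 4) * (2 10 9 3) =[0, 3, 7, 2, 10, 5, 6, 4, 8, 12, 9, 11, 1] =(1 3 2 7 4 10 9 12)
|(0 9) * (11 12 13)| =6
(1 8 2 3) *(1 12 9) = [0, 8, 3, 12, 4, 5, 6, 7, 2, 1, 10, 11, 9] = (1 8 2 3 12 9)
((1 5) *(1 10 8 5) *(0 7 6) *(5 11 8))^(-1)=(0 6 7)(5 10)(8 11)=((0 7 6)(5 10)(8 11))^(-1)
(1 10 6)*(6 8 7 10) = (1 6)(7 10 8) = [0, 6, 2, 3, 4, 5, 1, 10, 7, 9, 8]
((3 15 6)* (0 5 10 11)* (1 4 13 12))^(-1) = (0 11 10 5)(1 12 13 4)(3 6 15)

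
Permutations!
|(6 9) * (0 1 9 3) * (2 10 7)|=15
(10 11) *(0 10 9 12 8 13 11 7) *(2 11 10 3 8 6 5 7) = (0 3 8 13 10 2 11 9 12 6 5 7) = [3, 1, 11, 8, 4, 7, 5, 0, 13, 12, 2, 9, 6, 10]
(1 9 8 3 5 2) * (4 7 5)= [0, 9, 1, 4, 7, 2, 6, 5, 3, 8]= (1 9 8 3 4 7 5 2)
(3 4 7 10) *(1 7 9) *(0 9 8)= (0 9 1 7 10 3 4 8)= [9, 7, 2, 4, 8, 5, 6, 10, 0, 1, 3]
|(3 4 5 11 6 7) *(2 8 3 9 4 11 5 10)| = 9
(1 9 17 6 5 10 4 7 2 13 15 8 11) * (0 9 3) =(0 9 17 6 5 10 4 7 2 13 15 8 11 1 3) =[9, 3, 13, 0, 7, 10, 5, 2, 11, 17, 4, 1, 12, 15, 14, 8, 16, 6]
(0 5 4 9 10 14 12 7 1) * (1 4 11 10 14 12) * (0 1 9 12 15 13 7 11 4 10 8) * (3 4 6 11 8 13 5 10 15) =(0 10 3 4 12 8)(5 6 11 13 7 15)(9 14) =[10, 1, 2, 4, 12, 6, 11, 15, 0, 14, 3, 13, 8, 7, 9, 5]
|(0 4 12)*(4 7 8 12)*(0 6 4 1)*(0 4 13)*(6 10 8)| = 12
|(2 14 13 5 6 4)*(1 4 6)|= 6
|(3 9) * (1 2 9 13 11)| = 6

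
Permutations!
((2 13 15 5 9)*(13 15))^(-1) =(2 9 5 15)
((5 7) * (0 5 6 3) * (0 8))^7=((0 5 7 6 3 8))^7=(0 5 7 6 3 8)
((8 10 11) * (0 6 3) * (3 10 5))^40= ((0 6 10 11 8 5 3))^40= (0 5 11 6 3 8 10)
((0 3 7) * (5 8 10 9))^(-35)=((0 3 7)(5 8 10 9))^(-35)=(0 3 7)(5 8 10 9)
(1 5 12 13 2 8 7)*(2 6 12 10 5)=(1 2 8 7)(5 10)(6 12 13)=[0, 2, 8, 3, 4, 10, 12, 1, 7, 9, 5, 11, 13, 6]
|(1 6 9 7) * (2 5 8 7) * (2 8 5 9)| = |(1 6 2 9 8 7)| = 6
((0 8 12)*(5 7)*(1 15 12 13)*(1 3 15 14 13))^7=(0 12 15 3 13 14 1 8)(5 7)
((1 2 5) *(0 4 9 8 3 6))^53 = ((0 4 9 8 3 6)(1 2 5))^53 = (0 6 3 8 9 4)(1 5 2)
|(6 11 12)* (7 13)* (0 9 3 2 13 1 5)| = 24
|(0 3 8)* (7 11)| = |(0 3 8)(7 11)| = 6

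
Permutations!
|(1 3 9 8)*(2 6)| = 4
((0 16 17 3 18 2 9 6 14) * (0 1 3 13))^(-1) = ((0 16 17 13)(1 3 18 2 9 6 14))^(-1) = (0 13 17 16)(1 14 6 9 2 18 3)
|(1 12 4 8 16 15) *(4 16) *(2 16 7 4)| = 8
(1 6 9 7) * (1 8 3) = [0, 6, 2, 1, 4, 5, 9, 8, 3, 7] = (1 6 9 7 8 3)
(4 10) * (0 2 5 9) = (0 2 5 9)(4 10) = [2, 1, 5, 3, 10, 9, 6, 7, 8, 0, 4]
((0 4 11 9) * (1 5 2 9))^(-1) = ((0 4 11 1 5 2 9))^(-1) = (0 9 2 5 1 11 4)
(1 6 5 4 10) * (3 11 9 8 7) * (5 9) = (1 6 9 8 7 3 11 5 4 10) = [0, 6, 2, 11, 10, 4, 9, 3, 7, 8, 1, 5]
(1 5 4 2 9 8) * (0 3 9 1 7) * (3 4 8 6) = (0 4 2 1 5 8 7)(3 9 6) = [4, 5, 1, 9, 2, 8, 3, 0, 7, 6]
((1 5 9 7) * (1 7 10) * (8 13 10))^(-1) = ((1 5 9 8 13 10))^(-1) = (1 10 13 8 9 5)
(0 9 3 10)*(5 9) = (0 5 9 3 10) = [5, 1, 2, 10, 4, 9, 6, 7, 8, 3, 0]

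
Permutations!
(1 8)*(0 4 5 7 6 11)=(0 4 5 7 6 11)(1 8)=[4, 8, 2, 3, 5, 7, 11, 6, 1, 9, 10, 0]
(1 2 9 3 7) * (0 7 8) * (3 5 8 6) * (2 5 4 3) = [7, 5, 9, 6, 3, 8, 2, 1, 0, 4] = (0 7 1 5 8)(2 9 4 3 6)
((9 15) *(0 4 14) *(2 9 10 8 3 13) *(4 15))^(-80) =(15)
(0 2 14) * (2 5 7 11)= (0 5 7 11 2 14)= [5, 1, 14, 3, 4, 7, 6, 11, 8, 9, 10, 2, 12, 13, 0]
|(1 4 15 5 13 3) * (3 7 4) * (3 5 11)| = |(1 5 13 7 4 15 11 3)| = 8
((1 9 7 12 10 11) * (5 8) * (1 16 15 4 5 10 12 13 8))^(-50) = (1 10 5 8 4 13 15 7 16 9 11)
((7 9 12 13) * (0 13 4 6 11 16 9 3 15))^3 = ((0 13 7 3 15)(4 6 11 16 9 12))^3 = (0 3 13 15 7)(4 16)(6 9)(11 12)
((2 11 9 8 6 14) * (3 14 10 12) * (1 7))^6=(2 12 8)(3 6 11)(9 14 10)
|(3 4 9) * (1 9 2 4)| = 6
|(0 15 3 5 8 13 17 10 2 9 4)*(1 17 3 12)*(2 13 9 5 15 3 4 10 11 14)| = |(0 3 15 12 1 17 11 14 2 5 8 9 10 13 4)| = 15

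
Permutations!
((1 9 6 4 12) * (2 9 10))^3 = ((1 10 2 9 6 4 12))^3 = (1 9 12 2 4 10 6)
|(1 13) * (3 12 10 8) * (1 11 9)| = 4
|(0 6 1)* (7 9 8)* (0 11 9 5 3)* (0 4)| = 10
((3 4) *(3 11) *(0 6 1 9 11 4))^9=(0 9)(1 3)(6 11)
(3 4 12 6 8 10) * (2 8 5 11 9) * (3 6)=(2 8 10 6 5 11 9)(3 4 12)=[0, 1, 8, 4, 12, 11, 5, 7, 10, 2, 6, 9, 3]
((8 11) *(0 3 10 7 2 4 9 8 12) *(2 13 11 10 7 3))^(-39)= (0 10 12 8 11 9 13 4 7 2 3)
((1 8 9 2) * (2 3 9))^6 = ((1 8 2)(3 9))^6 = (9)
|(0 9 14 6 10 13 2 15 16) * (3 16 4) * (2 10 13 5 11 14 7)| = |(0 9 7 2 15 4 3 16)(5 11 14 6 13 10)| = 24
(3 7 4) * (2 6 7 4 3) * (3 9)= [0, 1, 6, 4, 2, 5, 7, 9, 8, 3]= (2 6 7 9 3 4)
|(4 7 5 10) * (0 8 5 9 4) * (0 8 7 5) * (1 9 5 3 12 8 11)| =|(0 7 5 10 11 1 9 4 3 12 8)| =11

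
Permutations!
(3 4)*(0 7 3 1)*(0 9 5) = [7, 9, 2, 4, 1, 0, 6, 3, 8, 5] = (0 7 3 4 1 9 5)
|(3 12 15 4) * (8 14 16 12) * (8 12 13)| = |(3 12 15 4)(8 14 16 13)| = 4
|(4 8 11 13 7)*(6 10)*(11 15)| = |(4 8 15 11 13 7)(6 10)| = 6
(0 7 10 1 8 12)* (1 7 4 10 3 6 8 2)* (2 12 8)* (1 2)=[4, 12, 2, 6, 10, 5, 1, 3, 8, 9, 7, 11, 0]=(0 4 10 7 3 6 1 12)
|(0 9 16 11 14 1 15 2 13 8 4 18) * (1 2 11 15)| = 11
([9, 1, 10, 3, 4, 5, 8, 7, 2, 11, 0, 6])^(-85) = (0 10 2 8 6 11 9)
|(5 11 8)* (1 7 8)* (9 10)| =10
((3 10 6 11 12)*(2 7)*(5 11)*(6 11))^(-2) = ((2 7)(3 10 11 12)(5 6))^(-2) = (3 11)(10 12)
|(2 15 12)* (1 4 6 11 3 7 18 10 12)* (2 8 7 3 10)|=|(1 4 6 11 10 12 8 7 18 2 15)|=11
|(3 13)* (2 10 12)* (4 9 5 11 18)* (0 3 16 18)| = 9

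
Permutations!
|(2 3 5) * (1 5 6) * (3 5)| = 6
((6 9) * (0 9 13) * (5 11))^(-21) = (0 13 6 9)(5 11)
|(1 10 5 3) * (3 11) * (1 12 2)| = 7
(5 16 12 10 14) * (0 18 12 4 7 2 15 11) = (0 18 12 10 14 5 16 4 7 2 15 11) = [18, 1, 15, 3, 7, 16, 6, 2, 8, 9, 14, 0, 10, 13, 5, 11, 4, 17, 12]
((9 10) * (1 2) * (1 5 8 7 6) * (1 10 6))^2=(1 5 7 2 8)(6 9 10)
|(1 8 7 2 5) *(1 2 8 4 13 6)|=|(1 4 13 6)(2 5)(7 8)|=4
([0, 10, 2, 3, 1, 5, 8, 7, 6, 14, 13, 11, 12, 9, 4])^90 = [0, 1, 2, 3, 4, 5, 6, 7, 8, 9, 10, 11, 12, 13, 14]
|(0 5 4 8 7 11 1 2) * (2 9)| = 9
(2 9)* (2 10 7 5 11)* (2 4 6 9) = (4 6 9 10 7 5 11) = [0, 1, 2, 3, 6, 11, 9, 5, 8, 10, 7, 4]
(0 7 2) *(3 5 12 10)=(0 7 2)(3 5 12 10)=[7, 1, 0, 5, 4, 12, 6, 2, 8, 9, 3, 11, 10]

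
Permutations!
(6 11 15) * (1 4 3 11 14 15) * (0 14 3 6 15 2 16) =(0 14 2 16)(1 4 6 3 11) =[14, 4, 16, 11, 6, 5, 3, 7, 8, 9, 10, 1, 12, 13, 2, 15, 0]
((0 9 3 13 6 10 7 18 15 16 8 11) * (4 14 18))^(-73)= (0 16 14 10 3 11 15 4 6 9 8 18 7 13)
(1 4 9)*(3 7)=(1 4 9)(3 7)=[0, 4, 2, 7, 9, 5, 6, 3, 8, 1]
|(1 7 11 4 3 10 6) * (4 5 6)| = |(1 7 11 5 6)(3 10 4)| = 15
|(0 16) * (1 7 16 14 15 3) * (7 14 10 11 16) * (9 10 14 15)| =6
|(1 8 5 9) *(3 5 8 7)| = 5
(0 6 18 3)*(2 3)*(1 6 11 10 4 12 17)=(0 11 10 4 12 17 1 6 18 2 3)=[11, 6, 3, 0, 12, 5, 18, 7, 8, 9, 4, 10, 17, 13, 14, 15, 16, 1, 2]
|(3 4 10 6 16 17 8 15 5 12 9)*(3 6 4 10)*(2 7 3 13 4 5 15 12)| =30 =|(2 7 3 10 5)(4 13)(6 16 17 8 12 9)|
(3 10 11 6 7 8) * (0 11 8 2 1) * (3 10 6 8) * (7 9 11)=(0 7 2 1)(3 6 9 11 8 10)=[7, 0, 1, 6, 4, 5, 9, 2, 10, 11, 3, 8]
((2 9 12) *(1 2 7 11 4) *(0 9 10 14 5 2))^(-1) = ((0 9 12 7 11 4 1)(2 10 14 5))^(-1) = (0 1 4 11 7 12 9)(2 5 14 10)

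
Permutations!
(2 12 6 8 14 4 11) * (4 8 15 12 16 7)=(2 16 7 4 11)(6 15 12)(8 14)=[0, 1, 16, 3, 11, 5, 15, 4, 14, 9, 10, 2, 6, 13, 8, 12, 7]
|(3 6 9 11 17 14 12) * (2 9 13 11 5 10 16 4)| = 42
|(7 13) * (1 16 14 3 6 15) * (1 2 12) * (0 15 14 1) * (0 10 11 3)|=|(0 15 2 12 10 11 3 6 14)(1 16)(7 13)|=18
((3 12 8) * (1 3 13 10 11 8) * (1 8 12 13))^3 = (1 10 8 13 12 3 11)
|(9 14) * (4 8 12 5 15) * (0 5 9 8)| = |(0 5 15 4)(8 12 9 14)| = 4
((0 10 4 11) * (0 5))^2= (0 4 5 10 11)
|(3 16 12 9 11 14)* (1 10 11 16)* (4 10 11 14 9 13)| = |(1 11 9 16 12 13 4 10 14 3)| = 10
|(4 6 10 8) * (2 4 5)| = 6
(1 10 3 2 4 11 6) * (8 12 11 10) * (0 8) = (0 8 12 11 6 1)(2 4 10 3) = [8, 0, 4, 2, 10, 5, 1, 7, 12, 9, 3, 6, 11]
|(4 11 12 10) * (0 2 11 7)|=7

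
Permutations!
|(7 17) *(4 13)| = |(4 13)(7 17)| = 2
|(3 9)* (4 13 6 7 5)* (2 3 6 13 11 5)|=15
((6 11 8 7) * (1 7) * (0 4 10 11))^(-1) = (0 6 7 1 8 11 10 4)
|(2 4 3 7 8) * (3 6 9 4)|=12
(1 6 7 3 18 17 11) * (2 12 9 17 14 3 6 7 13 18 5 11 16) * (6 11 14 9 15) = [0, 7, 12, 5, 4, 14, 13, 11, 8, 17, 10, 1, 15, 18, 3, 6, 2, 16, 9] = (1 7 11)(2 12 15 6 13 18 9 17 16)(3 5 14)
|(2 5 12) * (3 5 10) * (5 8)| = |(2 10 3 8 5 12)| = 6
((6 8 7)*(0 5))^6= (8)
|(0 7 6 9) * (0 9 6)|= 2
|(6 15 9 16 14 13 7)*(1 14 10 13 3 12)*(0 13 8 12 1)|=30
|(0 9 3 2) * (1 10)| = |(0 9 3 2)(1 10)| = 4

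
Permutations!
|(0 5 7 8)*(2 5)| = 5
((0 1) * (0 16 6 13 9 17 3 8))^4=(0 13 8 6 3 16 17 1 9)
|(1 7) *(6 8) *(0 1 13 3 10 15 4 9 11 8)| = 12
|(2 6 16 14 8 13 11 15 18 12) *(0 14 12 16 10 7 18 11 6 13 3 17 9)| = 24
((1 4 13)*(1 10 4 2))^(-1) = (1 2)(4 10 13)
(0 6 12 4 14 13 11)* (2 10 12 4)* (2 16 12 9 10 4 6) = (0 2 4 14 13 11)(9 10)(12 16) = [2, 1, 4, 3, 14, 5, 6, 7, 8, 10, 9, 0, 16, 11, 13, 15, 12]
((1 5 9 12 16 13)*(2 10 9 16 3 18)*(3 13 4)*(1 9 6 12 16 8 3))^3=((1 5 8 3 18 2 10 6 12 13 9 16 4))^3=(1 3 10 13 4 8 2 12 16 5 18 6 9)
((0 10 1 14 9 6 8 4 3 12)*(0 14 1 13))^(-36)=((0 10 13)(3 12 14 9 6 8 4))^(-36)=(3 4 8 6 9 14 12)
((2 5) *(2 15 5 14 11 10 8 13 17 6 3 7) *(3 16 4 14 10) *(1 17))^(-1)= ((1 17 6 16 4 14 11 3 7 2 10 8 13)(5 15))^(-1)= (1 13 8 10 2 7 3 11 14 4 16 6 17)(5 15)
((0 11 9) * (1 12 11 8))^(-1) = ((0 8 1 12 11 9))^(-1) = (0 9 11 12 1 8)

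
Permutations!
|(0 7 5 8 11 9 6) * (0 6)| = |(0 7 5 8 11 9)| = 6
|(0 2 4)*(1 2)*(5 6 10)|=|(0 1 2 4)(5 6 10)|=12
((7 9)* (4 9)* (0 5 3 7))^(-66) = (9)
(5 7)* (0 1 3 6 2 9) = [1, 3, 9, 6, 4, 7, 2, 5, 8, 0] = (0 1 3 6 2 9)(5 7)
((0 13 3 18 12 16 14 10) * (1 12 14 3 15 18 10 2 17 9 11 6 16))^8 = ((0 13 15 18 14 2 17 9 11 6 16 3 10)(1 12))^8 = (0 11 18 3 17 13 6 14 10 9 15 16 2)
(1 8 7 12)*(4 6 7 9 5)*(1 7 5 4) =(1 8 9 4 6 5)(7 12) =[0, 8, 2, 3, 6, 1, 5, 12, 9, 4, 10, 11, 7]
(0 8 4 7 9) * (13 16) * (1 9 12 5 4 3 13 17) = (0 8 3 13 16 17 1 9)(4 7 12 5) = [8, 9, 2, 13, 7, 4, 6, 12, 3, 0, 10, 11, 5, 16, 14, 15, 17, 1]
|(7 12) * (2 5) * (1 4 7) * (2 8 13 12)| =|(1 4 7 2 5 8 13 12)| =8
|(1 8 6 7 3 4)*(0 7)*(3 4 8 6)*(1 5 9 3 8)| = |(0 7 4 5 9 3 1 6)| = 8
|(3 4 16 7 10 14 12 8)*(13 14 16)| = 6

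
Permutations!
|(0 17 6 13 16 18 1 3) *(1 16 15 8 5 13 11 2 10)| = |(0 17 6 11 2 10 1 3)(5 13 15 8)(16 18)| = 8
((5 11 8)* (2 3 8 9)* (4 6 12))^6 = (12)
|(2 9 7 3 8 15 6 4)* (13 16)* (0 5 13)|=|(0 5 13 16)(2 9 7 3 8 15 6 4)|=8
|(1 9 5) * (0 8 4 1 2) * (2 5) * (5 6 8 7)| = 9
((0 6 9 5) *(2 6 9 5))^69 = (0 5 6 2 9)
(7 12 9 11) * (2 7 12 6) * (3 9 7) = (2 3 9 11 12 7 6) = [0, 1, 3, 9, 4, 5, 2, 6, 8, 11, 10, 12, 7]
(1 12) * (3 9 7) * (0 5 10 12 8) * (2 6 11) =(0 5 10 12 1 8)(2 6 11)(3 9 7) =[5, 8, 6, 9, 4, 10, 11, 3, 0, 7, 12, 2, 1]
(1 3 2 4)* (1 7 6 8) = [0, 3, 4, 2, 7, 5, 8, 6, 1] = (1 3 2 4 7 6 8)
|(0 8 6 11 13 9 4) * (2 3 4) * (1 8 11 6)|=14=|(0 11 13 9 2 3 4)(1 8)|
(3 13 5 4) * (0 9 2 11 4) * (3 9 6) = (0 6 3 13 5)(2 11 4 9) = [6, 1, 11, 13, 9, 0, 3, 7, 8, 2, 10, 4, 12, 5]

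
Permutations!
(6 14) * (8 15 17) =(6 14)(8 15 17) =[0, 1, 2, 3, 4, 5, 14, 7, 15, 9, 10, 11, 12, 13, 6, 17, 16, 8]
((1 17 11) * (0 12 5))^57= (17)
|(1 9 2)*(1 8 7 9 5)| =|(1 5)(2 8 7 9)| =4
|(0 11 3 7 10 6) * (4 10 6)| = 10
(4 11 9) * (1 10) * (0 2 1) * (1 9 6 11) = (0 2 9 4 1 10)(6 11) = [2, 10, 9, 3, 1, 5, 11, 7, 8, 4, 0, 6]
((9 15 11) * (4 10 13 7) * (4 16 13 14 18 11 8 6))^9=(18)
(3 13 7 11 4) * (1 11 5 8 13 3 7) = [0, 11, 2, 3, 7, 8, 6, 5, 13, 9, 10, 4, 12, 1] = (1 11 4 7 5 8 13)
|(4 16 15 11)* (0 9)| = 4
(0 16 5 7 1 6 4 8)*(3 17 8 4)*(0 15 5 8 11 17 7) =(0 16 8 15 5)(1 6 3 7)(11 17) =[16, 6, 2, 7, 4, 0, 3, 1, 15, 9, 10, 17, 12, 13, 14, 5, 8, 11]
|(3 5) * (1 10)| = 2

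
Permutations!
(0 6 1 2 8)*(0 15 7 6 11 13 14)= (0 11 13 14)(1 2 8 15 7 6)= [11, 2, 8, 3, 4, 5, 1, 6, 15, 9, 10, 13, 12, 14, 0, 7]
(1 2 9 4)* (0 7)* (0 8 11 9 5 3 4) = (0 7 8 11 9)(1 2 5 3 4) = [7, 2, 5, 4, 1, 3, 6, 8, 11, 0, 10, 9]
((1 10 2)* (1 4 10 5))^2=((1 5)(2 4 10))^2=(2 10 4)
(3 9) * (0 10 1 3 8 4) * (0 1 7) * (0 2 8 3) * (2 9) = [10, 0, 8, 2, 1, 5, 6, 9, 4, 3, 7] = (0 10 7 9 3 2 8 4 1)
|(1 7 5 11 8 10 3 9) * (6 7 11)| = 6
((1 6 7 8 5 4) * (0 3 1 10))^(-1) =((0 3 1 6 7 8 5 4 10))^(-1) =(0 10 4 5 8 7 6 1 3)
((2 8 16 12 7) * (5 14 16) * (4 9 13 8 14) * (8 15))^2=(2 16 7 14 12)(4 13 8)(5 9 15)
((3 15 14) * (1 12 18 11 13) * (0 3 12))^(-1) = ((0 3 15 14 12 18 11 13 1))^(-1) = (0 1 13 11 18 12 14 15 3)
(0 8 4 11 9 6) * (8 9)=(0 9 6)(4 11 8)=[9, 1, 2, 3, 11, 5, 0, 7, 4, 6, 10, 8]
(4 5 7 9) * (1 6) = (1 6)(4 5 7 9) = [0, 6, 2, 3, 5, 7, 1, 9, 8, 4]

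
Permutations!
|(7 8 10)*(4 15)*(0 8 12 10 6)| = |(0 8 6)(4 15)(7 12 10)| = 6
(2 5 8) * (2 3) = (2 5 8 3) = [0, 1, 5, 2, 4, 8, 6, 7, 3]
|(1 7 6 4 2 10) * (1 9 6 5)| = 15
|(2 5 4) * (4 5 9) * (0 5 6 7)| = |(0 5 6 7)(2 9 4)| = 12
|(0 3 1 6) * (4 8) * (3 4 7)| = |(0 4 8 7 3 1 6)| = 7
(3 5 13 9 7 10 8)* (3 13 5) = (7 10 8 13 9) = [0, 1, 2, 3, 4, 5, 6, 10, 13, 7, 8, 11, 12, 9]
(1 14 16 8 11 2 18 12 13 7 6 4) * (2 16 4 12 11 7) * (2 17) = (1 14 4)(2 18 11 16 8 7 6 12 13 17) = [0, 14, 18, 3, 1, 5, 12, 6, 7, 9, 10, 16, 13, 17, 4, 15, 8, 2, 11]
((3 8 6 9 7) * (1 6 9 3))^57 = (1 8)(3 7)(6 9)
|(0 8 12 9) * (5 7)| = |(0 8 12 9)(5 7)| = 4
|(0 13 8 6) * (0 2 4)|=|(0 13 8 6 2 4)|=6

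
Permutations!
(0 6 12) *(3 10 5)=(0 6 12)(3 10 5)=[6, 1, 2, 10, 4, 3, 12, 7, 8, 9, 5, 11, 0]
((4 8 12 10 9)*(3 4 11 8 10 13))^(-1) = ((3 4 10 9 11 8 12 13))^(-1) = (3 13 12 8 11 9 10 4)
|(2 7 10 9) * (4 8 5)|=|(2 7 10 9)(4 8 5)|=12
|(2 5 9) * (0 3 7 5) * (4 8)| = |(0 3 7 5 9 2)(4 8)| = 6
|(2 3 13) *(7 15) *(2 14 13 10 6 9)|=10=|(2 3 10 6 9)(7 15)(13 14)|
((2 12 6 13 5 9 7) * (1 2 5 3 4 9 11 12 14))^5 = (1 14 2)(3 11 4 12 9 6 7 13 5)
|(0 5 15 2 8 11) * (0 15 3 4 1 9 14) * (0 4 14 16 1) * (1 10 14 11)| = |(0 5 3 11 15 2 8 1 9 16 10 14 4)| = 13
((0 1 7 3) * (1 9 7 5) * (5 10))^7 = (0 3 7 9)(1 10 5)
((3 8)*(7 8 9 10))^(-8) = ((3 9 10 7 8))^(-8) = (3 10 8 9 7)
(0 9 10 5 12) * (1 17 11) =(0 9 10 5 12)(1 17 11) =[9, 17, 2, 3, 4, 12, 6, 7, 8, 10, 5, 1, 0, 13, 14, 15, 16, 11]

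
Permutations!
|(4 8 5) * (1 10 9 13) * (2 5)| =4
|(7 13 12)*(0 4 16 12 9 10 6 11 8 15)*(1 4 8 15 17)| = 14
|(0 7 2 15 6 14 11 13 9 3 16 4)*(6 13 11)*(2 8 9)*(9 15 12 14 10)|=14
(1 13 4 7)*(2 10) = [0, 13, 10, 3, 7, 5, 6, 1, 8, 9, 2, 11, 12, 4] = (1 13 4 7)(2 10)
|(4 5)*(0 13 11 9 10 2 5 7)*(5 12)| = 10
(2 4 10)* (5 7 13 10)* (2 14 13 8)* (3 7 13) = (2 4 5 13 10 14 3 7 8) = [0, 1, 4, 7, 5, 13, 6, 8, 2, 9, 14, 11, 12, 10, 3]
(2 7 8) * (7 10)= (2 10 7 8)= [0, 1, 10, 3, 4, 5, 6, 8, 2, 9, 7]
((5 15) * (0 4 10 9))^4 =((0 4 10 9)(5 15))^4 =(15)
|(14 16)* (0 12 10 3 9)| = |(0 12 10 3 9)(14 16)| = 10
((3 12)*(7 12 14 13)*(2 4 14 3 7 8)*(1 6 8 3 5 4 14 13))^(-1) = ((1 6 8 2 14)(3 5 4 13)(7 12))^(-1) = (1 14 2 8 6)(3 13 4 5)(7 12)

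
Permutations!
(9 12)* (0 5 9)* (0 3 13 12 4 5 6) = (0 6)(3 13 12)(4 5 9) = [6, 1, 2, 13, 5, 9, 0, 7, 8, 4, 10, 11, 3, 12]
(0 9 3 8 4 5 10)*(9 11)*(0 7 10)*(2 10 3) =(0 11 9 2 10 7 3 8 4 5) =[11, 1, 10, 8, 5, 0, 6, 3, 4, 2, 7, 9]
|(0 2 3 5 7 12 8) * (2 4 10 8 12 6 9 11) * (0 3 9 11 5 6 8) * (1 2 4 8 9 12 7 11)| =13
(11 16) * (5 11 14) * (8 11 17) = (5 17 8 11 16 14) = [0, 1, 2, 3, 4, 17, 6, 7, 11, 9, 10, 16, 12, 13, 5, 15, 14, 8]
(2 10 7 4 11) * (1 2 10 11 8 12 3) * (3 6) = (1 2 11 10 7 4 8 12 6 3) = [0, 2, 11, 1, 8, 5, 3, 4, 12, 9, 7, 10, 6]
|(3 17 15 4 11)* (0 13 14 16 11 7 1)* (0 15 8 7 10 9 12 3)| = 10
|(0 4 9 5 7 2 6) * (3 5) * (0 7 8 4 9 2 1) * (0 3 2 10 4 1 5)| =18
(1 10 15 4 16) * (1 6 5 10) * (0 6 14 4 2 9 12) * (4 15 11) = (0 6 5 10 11 4 16 14 15 2 9 12) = [6, 1, 9, 3, 16, 10, 5, 7, 8, 12, 11, 4, 0, 13, 15, 2, 14]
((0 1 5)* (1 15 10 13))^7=((0 15 10 13 1 5))^7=(0 15 10 13 1 5)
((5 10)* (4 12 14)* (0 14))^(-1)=((0 14 4 12)(5 10))^(-1)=(0 12 4 14)(5 10)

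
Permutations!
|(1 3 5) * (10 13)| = |(1 3 5)(10 13)| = 6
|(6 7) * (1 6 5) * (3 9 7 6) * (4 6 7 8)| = 8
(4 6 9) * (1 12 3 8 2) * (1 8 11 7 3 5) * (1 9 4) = (1 12 5 9)(2 8)(3 11 7)(4 6) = [0, 12, 8, 11, 6, 9, 4, 3, 2, 1, 10, 7, 5]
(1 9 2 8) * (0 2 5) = [2, 9, 8, 3, 4, 0, 6, 7, 1, 5] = (0 2 8 1 9 5)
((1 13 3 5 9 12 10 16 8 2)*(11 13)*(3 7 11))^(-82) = (1 2 8 16 10 12 9 5 3)(7 13 11)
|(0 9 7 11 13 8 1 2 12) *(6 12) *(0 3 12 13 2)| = 18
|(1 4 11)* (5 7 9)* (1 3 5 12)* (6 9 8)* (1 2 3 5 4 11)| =|(1 11 5 7 8 6 9 12 2 3 4)| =11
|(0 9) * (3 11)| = 2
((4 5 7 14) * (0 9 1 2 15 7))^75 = (0 2 14)(1 7 5)(4 9 15)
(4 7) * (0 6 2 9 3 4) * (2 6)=(0 2 9 3 4 7)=[2, 1, 9, 4, 7, 5, 6, 0, 8, 3]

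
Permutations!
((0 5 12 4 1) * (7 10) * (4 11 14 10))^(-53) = (0 5 12 11 14 10 7 4 1)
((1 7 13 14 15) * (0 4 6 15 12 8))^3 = ((0 4 6 15 1 7 13 14 12 8))^3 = (0 15 13 8 6 7 12 4 1 14)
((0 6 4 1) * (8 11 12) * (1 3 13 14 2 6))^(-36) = (14)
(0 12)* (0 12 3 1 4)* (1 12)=[3, 4, 2, 12, 0, 5, 6, 7, 8, 9, 10, 11, 1]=(0 3 12 1 4)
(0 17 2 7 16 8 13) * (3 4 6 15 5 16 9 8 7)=(0 17 2 3 4 6 15 5 16 7 9 8 13)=[17, 1, 3, 4, 6, 16, 15, 9, 13, 8, 10, 11, 12, 0, 14, 5, 7, 2]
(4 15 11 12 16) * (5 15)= (4 5 15 11 12 16)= [0, 1, 2, 3, 5, 15, 6, 7, 8, 9, 10, 12, 16, 13, 14, 11, 4]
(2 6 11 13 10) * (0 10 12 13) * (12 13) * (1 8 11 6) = (13)(0 10 2 1 8 11) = [10, 8, 1, 3, 4, 5, 6, 7, 11, 9, 2, 0, 12, 13]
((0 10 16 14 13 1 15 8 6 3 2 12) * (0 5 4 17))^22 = ((0 10 16 14 13 1 15 8 6 3 2 12 5 4 17))^22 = (0 8 17 15 4 1 5 13 12 14 2 16 3 10 6)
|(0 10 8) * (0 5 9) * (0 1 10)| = 5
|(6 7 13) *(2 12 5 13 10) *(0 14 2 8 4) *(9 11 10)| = |(0 14 2 12 5 13 6 7 9 11 10 8 4)| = 13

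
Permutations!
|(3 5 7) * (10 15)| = |(3 5 7)(10 15)| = 6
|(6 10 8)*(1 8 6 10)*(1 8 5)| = |(1 5)(6 8 10)| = 6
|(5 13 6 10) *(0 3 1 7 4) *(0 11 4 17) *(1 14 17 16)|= |(0 3 14 17)(1 7 16)(4 11)(5 13 6 10)|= 12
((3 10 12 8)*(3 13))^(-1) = (3 13 8 12 10)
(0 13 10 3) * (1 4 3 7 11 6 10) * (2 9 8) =(0 13 1 4 3)(2 9 8)(6 10 7 11) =[13, 4, 9, 0, 3, 5, 10, 11, 2, 8, 7, 6, 12, 1]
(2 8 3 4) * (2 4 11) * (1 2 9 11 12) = (1 2 8 3 12)(9 11) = [0, 2, 8, 12, 4, 5, 6, 7, 3, 11, 10, 9, 1]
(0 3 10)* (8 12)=[3, 1, 2, 10, 4, 5, 6, 7, 12, 9, 0, 11, 8]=(0 3 10)(8 12)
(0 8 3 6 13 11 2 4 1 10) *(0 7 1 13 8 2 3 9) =(0 2 4 13 11 3 6 8 9)(1 10 7) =[2, 10, 4, 6, 13, 5, 8, 1, 9, 0, 7, 3, 12, 11]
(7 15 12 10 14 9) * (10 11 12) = (7 15 10 14 9)(11 12) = [0, 1, 2, 3, 4, 5, 6, 15, 8, 7, 14, 12, 11, 13, 9, 10]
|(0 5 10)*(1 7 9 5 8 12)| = 8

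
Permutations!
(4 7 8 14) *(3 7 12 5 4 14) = (14)(3 7 8)(4 12 5) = [0, 1, 2, 7, 12, 4, 6, 8, 3, 9, 10, 11, 5, 13, 14]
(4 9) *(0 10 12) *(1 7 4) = [10, 7, 2, 3, 9, 5, 6, 4, 8, 1, 12, 11, 0] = (0 10 12)(1 7 4 9)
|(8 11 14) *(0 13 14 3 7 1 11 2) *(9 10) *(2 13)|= 12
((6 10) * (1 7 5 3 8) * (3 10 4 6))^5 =(1 8 3 10 5 7)(4 6)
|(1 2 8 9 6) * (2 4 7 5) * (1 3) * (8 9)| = |(1 4 7 5 2 9 6 3)| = 8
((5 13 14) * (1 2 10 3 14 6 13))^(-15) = (1 3)(2 14)(5 10)(6 13)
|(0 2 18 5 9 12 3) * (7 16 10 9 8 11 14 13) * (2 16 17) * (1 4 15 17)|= |(0 16 10 9 12 3)(1 4 15 17 2 18 5 8 11 14 13 7)|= 12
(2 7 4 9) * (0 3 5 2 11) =[3, 1, 7, 5, 9, 2, 6, 4, 8, 11, 10, 0] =(0 3 5 2 7 4 9 11)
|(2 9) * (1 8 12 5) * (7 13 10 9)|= 20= |(1 8 12 5)(2 7 13 10 9)|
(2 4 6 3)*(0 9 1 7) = (0 9 1 7)(2 4 6 3) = [9, 7, 4, 2, 6, 5, 3, 0, 8, 1]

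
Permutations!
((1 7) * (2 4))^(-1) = ((1 7)(2 4))^(-1) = (1 7)(2 4)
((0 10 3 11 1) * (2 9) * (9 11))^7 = ((0 10 3 9 2 11 1))^7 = (11)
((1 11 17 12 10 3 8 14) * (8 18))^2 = (1 17 10 18 14 11 12 3 8)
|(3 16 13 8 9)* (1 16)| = |(1 16 13 8 9 3)| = 6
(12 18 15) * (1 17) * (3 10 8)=(1 17)(3 10 8)(12 18 15)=[0, 17, 2, 10, 4, 5, 6, 7, 3, 9, 8, 11, 18, 13, 14, 12, 16, 1, 15]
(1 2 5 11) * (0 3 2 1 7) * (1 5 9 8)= (0 3 2 9 8 1 5 11 7)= [3, 5, 9, 2, 4, 11, 6, 0, 1, 8, 10, 7]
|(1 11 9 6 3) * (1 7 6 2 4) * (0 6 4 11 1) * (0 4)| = 12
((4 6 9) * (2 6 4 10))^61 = (2 6 9 10)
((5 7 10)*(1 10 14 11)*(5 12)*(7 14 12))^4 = (1 5 10 14 7 11 12)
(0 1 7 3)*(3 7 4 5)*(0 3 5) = (7)(0 1 4) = [1, 4, 2, 3, 0, 5, 6, 7]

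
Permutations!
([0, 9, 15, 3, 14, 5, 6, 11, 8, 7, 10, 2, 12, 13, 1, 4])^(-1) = (1 14 4 15 2 11 7 9)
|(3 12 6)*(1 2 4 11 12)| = |(1 2 4 11 12 6 3)| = 7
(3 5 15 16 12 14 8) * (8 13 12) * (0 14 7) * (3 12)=(0 14 13 3 5 15 16 8 12 7)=[14, 1, 2, 5, 4, 15, 6, 0, 12, 9, 10, 11, 7, 3, 13, 16, 8]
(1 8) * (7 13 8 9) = (1 9 7 13 8) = [0, 9, 2, 3, 4, 5, 6, 13, 1, 7, 10, 11, 12, 8]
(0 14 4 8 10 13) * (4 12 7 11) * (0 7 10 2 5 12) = (0 14)(2 5 12 10 13 7 11 4 8) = [14, 1, 5, 3, 8, 12, 6, 11, 2, 9, 13, 4, 10, 7, 0]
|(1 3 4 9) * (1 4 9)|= 4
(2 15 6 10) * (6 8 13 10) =(2 15 8 13 10) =[0, 1, 15, 3, 4, 5, 6, 7, 13, 9, 2, 11, 12, 10, 14, 8]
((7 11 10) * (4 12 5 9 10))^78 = ((4 12 5 9 10 7 11))^78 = (4 12 5 9 10 7 11)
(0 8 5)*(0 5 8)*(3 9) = (3 9) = [0, 1, 2, 9, 4, 5, 6, 7, 8, 3]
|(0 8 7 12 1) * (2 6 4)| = |(0 8 7 12 1)(2 6 4)| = 15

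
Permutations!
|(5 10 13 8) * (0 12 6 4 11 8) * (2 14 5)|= 11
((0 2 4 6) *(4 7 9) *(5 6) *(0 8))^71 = (0 8 6 5 4 9 7 2) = ((0 2 7 9 4 5 6 8))^71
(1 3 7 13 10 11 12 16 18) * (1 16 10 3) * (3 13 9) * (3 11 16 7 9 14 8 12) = [0, 1, 2, 9, 4, 5, 6, 14, 12, 11, 16, 3, 10, 13, 8, 15, 18, 17, 7] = (3 9 11)(7 14 8 12 10 16 18)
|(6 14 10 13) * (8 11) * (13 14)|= 2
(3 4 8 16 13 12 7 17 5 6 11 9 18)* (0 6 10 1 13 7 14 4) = (0 6 11 9 18 3)(1 13 12 14 4 8 16 7 17 5 10) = [6, 13, 2, 0, 8, 10, 11, 17, 16, 18, 1, 9, 14, 12, 4, 15, 7, 5, 3]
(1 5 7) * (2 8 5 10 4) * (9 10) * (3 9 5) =[0, 5, 8, 9, 2, 7, 6, 1, 3, 10, 4] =(1 5 7)(2 8 3 9 10 4)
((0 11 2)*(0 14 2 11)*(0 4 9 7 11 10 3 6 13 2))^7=((0 4 9 7 11 10 3 6 13 2 14))^7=(0 6 7 14 3 9 2 10 4 13 11)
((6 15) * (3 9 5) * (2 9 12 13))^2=(15)(2 5 12)(3 13 9)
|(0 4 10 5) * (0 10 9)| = |(0 4 9)(5 10)| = 6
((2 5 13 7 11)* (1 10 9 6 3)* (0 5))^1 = (0 5 13 7 11 2)(1 10 9 6 3)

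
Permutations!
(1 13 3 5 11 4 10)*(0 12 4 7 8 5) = [12, 13, 2, 0, 10, 11, 6, 8, 5, 9, 1, 7, 4, 3] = (0 12 4 10 1 13 3)(5 11 7 8)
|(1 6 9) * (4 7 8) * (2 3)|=|(1 6 9)(2 3)(4 7 8)|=6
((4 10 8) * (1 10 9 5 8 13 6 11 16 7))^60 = ((1 10 13 6 11 16 7)(4 9 5 8))^60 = (1 11 10 16 13 7 6)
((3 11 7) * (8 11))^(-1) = ((3 8 11 7))^(-1) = (3 7 11 8)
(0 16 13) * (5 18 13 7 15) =(0 16 7 15 5 18 13) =[16, 1, 2, 3, 4, 18, 6, 15, 8, 9, 10, 11, 12, 0, 14, 5, 7, 17, 13]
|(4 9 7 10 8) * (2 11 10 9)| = 10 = |(2 11 10 8 4)(7 9)|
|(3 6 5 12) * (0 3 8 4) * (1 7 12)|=|(0 3 6 5 1 7 12 8 4)|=9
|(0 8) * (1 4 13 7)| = 4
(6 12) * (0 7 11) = (0 7 11)(6 12) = [7, 1, 2, 3, 4, 5, 12, 11, 8, 9, 10, 0, 6]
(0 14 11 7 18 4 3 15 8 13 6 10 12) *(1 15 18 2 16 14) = [1, 15, 16, 18, 3, 5, 10, 2, 13, 9, 12, 7, 0, 6, 11, 8, 14, 17, 4] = (0 1 15 8 13 6 10 12)(2 16 14 11 7)(3 18 4)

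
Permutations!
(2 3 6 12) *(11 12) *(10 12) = (2 3 6 11 10 12) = [0, 1, 3, 6, 4, 5, 11, 7, 8, 9, 12, 10, 2]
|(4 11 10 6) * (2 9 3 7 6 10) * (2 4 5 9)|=|(3 7 6 5 9)(4 11)|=10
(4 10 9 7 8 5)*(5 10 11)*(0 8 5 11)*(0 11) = (0 8 10 9 7 5 4 11) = [8, 1, 2, 3, 11, 4, 6, 5, 10, 7, 9, 0]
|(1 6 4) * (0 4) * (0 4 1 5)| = |(0 1 6 4 5)| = 5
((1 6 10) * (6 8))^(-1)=(1 10 6 8)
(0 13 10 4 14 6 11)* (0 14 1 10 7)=(0 13 7)(1 10 4)(6 11 14)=[13, 10, 2, 3, 1, 5, 11, 0, 8, 9, 4, 14, 12, 7, 6]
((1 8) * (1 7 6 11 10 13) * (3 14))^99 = ((1 8 7 6 11 10 13)(3 14))^99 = (1 8 7 6 11 10 13)(3 14)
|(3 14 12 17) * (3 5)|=5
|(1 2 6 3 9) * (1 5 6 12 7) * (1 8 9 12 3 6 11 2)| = |(2 3 12 7 8 9 5 11)| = 8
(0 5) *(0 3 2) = (0 5 3 2) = [5, 1, 0, 2, 4, 3]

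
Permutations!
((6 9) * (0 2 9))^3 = (0 6 9 2)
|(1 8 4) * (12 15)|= |(1 8 4)(12 15)|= 6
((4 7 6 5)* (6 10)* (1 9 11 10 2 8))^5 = (1 5)(2 10)(4 9)(6 8)(7 11)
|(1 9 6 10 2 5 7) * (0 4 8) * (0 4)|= 14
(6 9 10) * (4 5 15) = (4 5 15)(6 9 10) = [0, 1, 2, 3, 5, 15, 9, 7, 8, 10, 6, 11, 12, 13, 14, 4]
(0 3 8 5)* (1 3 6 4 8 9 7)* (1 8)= (0 6 4 1 3 9 7 8 5)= [6, 3, 2, 9, 1, 0, 4, 8, 5, 7]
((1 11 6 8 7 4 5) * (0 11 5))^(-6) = (11)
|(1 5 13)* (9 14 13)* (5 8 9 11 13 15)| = |(1 8 9 14 15 5 11 13)| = 8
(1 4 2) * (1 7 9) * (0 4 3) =[4, 3, 7, 0, 2, 5, 6, 9, 8, 1] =(0 4 2 7 9 1 3)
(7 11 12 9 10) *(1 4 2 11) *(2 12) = (1 4 12 9 10 7)(2 11) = [0, 4, 11, 3, 12, 5, 6, 1, 8, 10, 7, 2, 9]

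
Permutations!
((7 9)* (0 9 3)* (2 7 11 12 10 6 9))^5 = ((0 2 7 3)(6 9 11 12 10))^5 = (12)(0 2 7 3)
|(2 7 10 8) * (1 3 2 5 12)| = |(1 3 2 7 10 8 5 12)| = 8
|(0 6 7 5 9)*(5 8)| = 6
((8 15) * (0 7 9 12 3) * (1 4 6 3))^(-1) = ((0 7 9 12 1 4 6 3)(8 15))^(-1) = (0 3 6 4 1 12 9 7)(8 15)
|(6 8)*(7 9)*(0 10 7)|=|(0 10 7 9)(6 8)|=4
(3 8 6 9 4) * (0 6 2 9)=[6, 1, 9, 8, 3, 5, 0, 7, 2, 4]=(0 6)(2 9 4 3 8)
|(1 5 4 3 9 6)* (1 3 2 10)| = 15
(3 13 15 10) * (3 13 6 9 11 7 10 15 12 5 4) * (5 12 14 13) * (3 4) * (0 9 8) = (15)(0 9 11 7 10 5 3 6 8)(13 14) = [9, 1, 2, 6, 4, 3, 8, 10, 0, 11, 5, 7, 12, 14, 13, 15]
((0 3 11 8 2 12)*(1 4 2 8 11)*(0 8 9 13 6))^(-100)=((0 3 1 4 2 12 8 9 13 6))^(-100)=(13)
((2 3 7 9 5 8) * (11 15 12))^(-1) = (2 8 5 9 7 3)(11 12 15)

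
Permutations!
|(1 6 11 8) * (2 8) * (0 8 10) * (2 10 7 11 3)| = 9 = |(0 8 1 6 3 2 7 11 10)|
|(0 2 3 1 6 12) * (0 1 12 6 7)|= 6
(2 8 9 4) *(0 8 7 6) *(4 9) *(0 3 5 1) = (9)(0 8 4 2 7 6 3 5 1) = [8, 0, 7, 5, 2, 1, 3, 6, 4, 9]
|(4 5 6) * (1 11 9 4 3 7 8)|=|(1 11 9 4 5 6 3 7 8)|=9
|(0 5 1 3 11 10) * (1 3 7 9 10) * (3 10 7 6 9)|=6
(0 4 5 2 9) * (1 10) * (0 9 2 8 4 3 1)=(0 3 1 10)(4 5 8)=[3, 10, 2, 1, 5, 8, 6, 7, 4, 9, 0]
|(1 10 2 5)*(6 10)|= |(1 6 10 2 5)|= 5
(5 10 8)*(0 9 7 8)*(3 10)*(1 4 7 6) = (0 9 6 1 4 7 8 5 3 10) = [9, 4, 2, 10, 7, 3, 1, 8, 5, 6, 0]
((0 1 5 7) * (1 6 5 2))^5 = ((0 6 5 7)(1 2))^5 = (0 6 5 7)(1 2)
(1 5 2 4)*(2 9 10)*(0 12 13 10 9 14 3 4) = (0 12 13 10 2)(1 5 14 3 4) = [12, 5, 0, 4, 1, 14, 6, 7, 8, 9, 2, 11, 13, 10, 3]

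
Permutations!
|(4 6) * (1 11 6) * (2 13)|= 4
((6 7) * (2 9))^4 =((2 9)(6 7))^4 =(9)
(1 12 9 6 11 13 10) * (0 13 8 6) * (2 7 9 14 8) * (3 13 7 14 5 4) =(0 7 9)(1 12 5 4 3 13 10)(2 14 8 6 11) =[7, 12, 14, 13, 3, 4, 11, 9, 6, 0, 1, 2, 5, 10, 8]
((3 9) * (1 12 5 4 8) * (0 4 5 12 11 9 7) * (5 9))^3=(12)(0 1 9)(3 4 11)(5 7 8)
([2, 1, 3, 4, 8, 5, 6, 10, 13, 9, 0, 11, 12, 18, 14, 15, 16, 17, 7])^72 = [0, 1, 2, 3, 4, 5, 6, 7, 8, 9, 10, 11, 12, 13, 14, 15, 16, 17, 18]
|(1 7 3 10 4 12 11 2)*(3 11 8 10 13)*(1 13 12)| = |(1 7 11 2 13 3 12 8 10 4)| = 10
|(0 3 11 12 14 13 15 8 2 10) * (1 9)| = 10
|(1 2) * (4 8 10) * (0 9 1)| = 12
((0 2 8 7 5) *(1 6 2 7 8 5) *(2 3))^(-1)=(8)(0 5 2 3 6 1 7)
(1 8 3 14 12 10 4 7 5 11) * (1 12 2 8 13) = (1 13)(2 8 3 14)(4 7 5 11 12 10) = [0, 13, 8, 14, 7, 11, 6, 5, 3, 9, 4, 12, 10, 1, 2]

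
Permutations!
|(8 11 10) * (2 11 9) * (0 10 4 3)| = 8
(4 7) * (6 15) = (4 7)(6 15) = [0, 1, 2, 3, 7, 5, 15, 4, 8, 9, 10, 11, 12, 13, 14, 6]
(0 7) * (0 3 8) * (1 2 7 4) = (0 4 1 2 7 3 8) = [4, 2, 7, 8, 1, 5, 6, 3, 0]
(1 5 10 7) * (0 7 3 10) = (0 7 1 5)(3 10) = [7, 5, 2, 10, 4, 0, 6, 1, 8, 9, 3]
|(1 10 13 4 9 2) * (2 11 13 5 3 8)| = 12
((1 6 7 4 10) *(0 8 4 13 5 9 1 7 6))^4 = (0 7 1 10 9 4 5 8 13)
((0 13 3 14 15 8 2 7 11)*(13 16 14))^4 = ((0 16 14 15 8 2 7 11)(3 13))^4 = (0 8)(2 16)(7 14)(11 15)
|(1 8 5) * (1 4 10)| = 5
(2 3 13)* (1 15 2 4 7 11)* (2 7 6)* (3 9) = (1 15 7 11)(2 9 3 13 4 6) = [0, 15, 9, 13, 6, 5, 2, 11, 8, 3, 10, 1, 12, 4, 14, 7]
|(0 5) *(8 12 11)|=6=|(0 5)(8 12 11)|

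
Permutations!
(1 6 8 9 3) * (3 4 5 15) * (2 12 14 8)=(1 6 2 12 14 8 9 4 5 15 3)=[0, 6, 12, 1, 5, 15, 2, 7, 9, 4, 10, 11, 14, 13, 8, 3]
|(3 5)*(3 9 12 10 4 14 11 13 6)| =|(3 5 9 12 10 4 14 11 13 6)| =10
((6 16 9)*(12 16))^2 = ((6 12 16 9))^2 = (6 16)(9 12)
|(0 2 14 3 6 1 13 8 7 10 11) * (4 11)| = 12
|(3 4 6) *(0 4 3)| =|(0 4 6)| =3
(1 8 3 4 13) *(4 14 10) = (1 8 3 14 10 4 13) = [0, 8, 2, 14, 13, 5, 6, 7, 3, 9, 4, 11, 12, 1, 10]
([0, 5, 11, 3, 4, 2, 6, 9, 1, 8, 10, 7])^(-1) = [0, 8, 5, 3, 4, 1, 6, 11, 9, 7, 10, 2]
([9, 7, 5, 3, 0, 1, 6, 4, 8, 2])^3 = (0 5 4 2 7 9 1)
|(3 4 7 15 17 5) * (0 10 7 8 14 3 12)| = |(0 10 7 15 17 5 12)(3 4 8 14)| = 28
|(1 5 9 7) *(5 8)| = |(1 8 5 9 7)| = 5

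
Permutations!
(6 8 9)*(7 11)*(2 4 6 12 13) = [0, 1, 4, 3, 6, 5, 8, 11, 9, 12, 10, 7, 13, 2] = (2 4 6 8 9 12 13)(7 11)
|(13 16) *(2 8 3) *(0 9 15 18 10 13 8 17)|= 11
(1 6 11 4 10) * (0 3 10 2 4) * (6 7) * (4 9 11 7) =(0 3 10 1 4 2 9 11)(6 7) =[3, 4, 9, 10, 2, 5, 7, 6, 8, 11, 1, 0]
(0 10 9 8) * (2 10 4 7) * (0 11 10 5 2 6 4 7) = (0 7 6 4)(2 5)(8 11 10 9) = [7, 1, 5, 3, 0, 2, 4, 6, 11, 8, 9, 10]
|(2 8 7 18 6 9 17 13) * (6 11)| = 9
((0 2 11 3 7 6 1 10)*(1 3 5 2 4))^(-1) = ((0 4 1 10)(2 11 5)(3 7 6))^(-1) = (0 10 1 4)(2 5 11)(3 6 7)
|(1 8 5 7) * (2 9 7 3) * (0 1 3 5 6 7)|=8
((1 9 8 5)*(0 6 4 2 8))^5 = ((0 6 4 2 8 5 1 9))^5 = (0 5 4 9 8 6 1 2)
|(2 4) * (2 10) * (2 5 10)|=|(2 4)(5 10)|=2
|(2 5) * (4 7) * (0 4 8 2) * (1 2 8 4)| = |(8)(0 1 2 5)(4 7)| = 4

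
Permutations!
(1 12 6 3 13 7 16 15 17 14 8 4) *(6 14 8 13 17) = [0, 12, 2, 17, 1, 5, 3, 16, 4, 9, 10, 11, 14, 7, 13, 6, 15, 8] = (1 12 14 13 7 16 15 6 3 17 8 4)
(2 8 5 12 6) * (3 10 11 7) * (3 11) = [0, 1, 8, 10, 4, 12, 2, 11, 5, 9, 3, 7, 6] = (2 8 5 12 6)(3 10)(7 11)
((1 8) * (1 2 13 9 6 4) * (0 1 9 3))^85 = ((0 1 8 2 13 3)(4 9 6))^85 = (0 1 8 2 13 3)(4 9 6)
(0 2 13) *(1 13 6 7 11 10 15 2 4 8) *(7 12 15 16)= (0 4 8 1 13)(2 6 12 15)(7 11 10 16)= [4, 13, 6, 3, 8, 5, 12, 11, 1, 9, 16, 10, 15, 0, 14, 2, 7]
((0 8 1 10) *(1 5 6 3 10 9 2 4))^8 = (0 5 3)(6 10 8)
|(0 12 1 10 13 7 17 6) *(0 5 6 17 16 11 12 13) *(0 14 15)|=10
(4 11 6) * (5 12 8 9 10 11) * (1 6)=(1 6 4 5 12 8 9 10 11)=[0, 6, 2, 3, 5, 12, 4, 7, 9, 10, 11, 1, 8]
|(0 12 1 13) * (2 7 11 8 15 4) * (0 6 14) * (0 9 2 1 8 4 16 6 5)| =|(0 12 8 15 16 6 14 9 2 7 11 4 1 13 5)| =15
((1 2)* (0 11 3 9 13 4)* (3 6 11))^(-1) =((0 3 9 13 4)(1 2)(6 11))^(-1) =(0 4 13 9 3)(1 2)(6 11)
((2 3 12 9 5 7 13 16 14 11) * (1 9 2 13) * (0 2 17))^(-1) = (0 17 12 3 2)(1 7 5 9)(11 14 16 13)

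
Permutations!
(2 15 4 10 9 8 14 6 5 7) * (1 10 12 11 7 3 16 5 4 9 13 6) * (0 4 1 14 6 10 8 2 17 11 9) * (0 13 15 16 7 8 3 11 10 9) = (0 4 12)(1 3 7 17 10 15 13 9 2 16 5 11 8 6) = [4, 3, 16, 7, 12, 11, 1, 17, 6, 2, 15, 8, 0, 9, 14, 13, 5, 10]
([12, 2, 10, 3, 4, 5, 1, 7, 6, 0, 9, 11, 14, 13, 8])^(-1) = [9, 6, 1, 3, 4, 5, 8, 7, 14, 10, 2, 11, 0, 13, 12]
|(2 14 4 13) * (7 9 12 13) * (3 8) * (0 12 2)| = 30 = |(0 12 13)(2 14 4 7 9)(3 8)|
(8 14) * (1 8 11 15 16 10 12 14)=(1 8)(10 12 14 11 15 16)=[0, 8, 2, 3, 4, 5, 6, 7, 1, 9, 12, 15, 14, 13, 11, 16, 10]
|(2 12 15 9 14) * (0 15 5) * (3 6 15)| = 9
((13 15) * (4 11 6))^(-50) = ((4 11 6)(13 15))^(-50) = (15)(4 11 6)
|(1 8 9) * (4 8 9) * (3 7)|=|(1 9)(3 7)(4 8)|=2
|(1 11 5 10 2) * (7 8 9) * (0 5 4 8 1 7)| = 10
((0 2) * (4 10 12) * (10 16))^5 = (0 2)(4 16 10 12)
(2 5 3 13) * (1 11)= (1 11)(2 5 3 13)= [0, 11, 5, 13, 4, 3, 6, 7, 8, 9, 10, 1, 12, 2]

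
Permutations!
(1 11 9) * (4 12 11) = [0, 4, 2, 3, 12, 5, 6, 7, 8, 1, 10, 9, 11] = (1 4 12 11 9)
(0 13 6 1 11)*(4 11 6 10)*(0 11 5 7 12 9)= [13, 6, 2, 3, 5, 7, 1, 12, 8, 0, 4, 11, 9, 10]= (0 13 10 4 5 7 12 9)(1 6)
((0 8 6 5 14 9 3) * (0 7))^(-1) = (0 7 3 9 14 5 6 8)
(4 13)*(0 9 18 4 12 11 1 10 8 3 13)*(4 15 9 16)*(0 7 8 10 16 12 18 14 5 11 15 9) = (0 12 15)(1 16 4 7 8 3 13 18 9 14 5 11) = [12, 16, 2, 13, 7, 11, 6, 8, 3, 14, 10, 1, 15, 18, 5, 0, 4, 17, 9]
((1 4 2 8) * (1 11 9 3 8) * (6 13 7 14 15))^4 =(1 4 2)(6 15 14 7 13)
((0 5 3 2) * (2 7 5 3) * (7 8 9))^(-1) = (0 2 5 7 9 8 3)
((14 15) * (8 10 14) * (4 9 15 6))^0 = ((4 9 15 8 10 14 6))^0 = (15)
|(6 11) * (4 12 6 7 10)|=|(4 12 6 11 7 10)|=6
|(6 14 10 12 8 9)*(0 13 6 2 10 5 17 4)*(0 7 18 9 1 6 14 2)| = 18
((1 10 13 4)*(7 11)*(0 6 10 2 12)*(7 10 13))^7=(13)(7 11 10)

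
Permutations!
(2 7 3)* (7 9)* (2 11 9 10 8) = (2 10 8)(3 11 9 7) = [0, 1, 10, 11, 4, 5, 6, 3, 2, 7, 8, 9]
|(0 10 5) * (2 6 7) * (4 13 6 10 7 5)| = |(0 7 2 10 4 13 6 5)| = 8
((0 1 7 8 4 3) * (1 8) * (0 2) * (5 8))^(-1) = (0 2 3 4 8 5)(1 7)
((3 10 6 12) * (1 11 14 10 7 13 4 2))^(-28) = (1 12 2 6 4 10 13 14 7 11 3)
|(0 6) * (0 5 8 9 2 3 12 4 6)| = |(2 3 12 4 6 5 8 9)| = 8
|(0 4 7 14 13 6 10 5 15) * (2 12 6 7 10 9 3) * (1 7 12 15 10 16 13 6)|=26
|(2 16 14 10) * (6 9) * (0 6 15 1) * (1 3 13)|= |(0 6 9 15 3 13 1)(2 16 14 10)|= 28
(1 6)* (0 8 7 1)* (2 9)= [8, 6, 9, 3, 4, 5, 0, 1, 7, 2]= (0 8 7 1 6)(2 9)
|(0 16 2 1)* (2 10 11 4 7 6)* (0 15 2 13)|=24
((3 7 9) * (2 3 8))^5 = ((2 3 7 9 8))^5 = (9)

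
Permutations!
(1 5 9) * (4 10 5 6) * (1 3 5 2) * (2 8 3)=[0, 6, 1, 5, 10, 9, 4, 7, 3, 2, 8]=(1 6 4 10 8 3 5 9 2)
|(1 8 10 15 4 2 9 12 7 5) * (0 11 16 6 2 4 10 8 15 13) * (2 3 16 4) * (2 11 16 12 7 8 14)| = |(0 16 6 3 12 8 14 2 9 7 5 1 15 10 13)(4 11)| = 30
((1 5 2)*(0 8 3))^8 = ((0 8 3)(1 5 2))^8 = (0 3 8)(1 2 5)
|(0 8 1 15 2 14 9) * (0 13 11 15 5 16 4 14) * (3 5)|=13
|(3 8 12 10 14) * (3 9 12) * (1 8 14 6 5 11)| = 10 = |(1 8 3 14 9 12 10 6 5 11)|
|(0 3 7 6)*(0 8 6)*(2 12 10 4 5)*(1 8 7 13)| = |(0 3 13 1 8 6 7)(2 12 10 4 5)| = 35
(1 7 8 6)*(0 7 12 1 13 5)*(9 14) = (0 7 8 6 13 5)(1 12)(9 14) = [7, 12, 2, 3, 4, 0, 13, 8, 6, 14, 10, 11, 1, 5, 9]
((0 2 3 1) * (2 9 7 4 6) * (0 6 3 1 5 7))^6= ((0 9)(1 6 2)(3 5 7 4))^6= (9)(3 7)(4 5)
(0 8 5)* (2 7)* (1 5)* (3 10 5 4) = [8, 4, 7, 10, 3, 0, 6, 2, 1, 9, 5] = (0 8 1 4 3 10 5)(2 7)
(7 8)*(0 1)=(0 1)(7 8)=[1, 0, 2, 3, 4, 5, 6, 8, 7]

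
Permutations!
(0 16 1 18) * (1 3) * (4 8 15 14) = (0 16 3 1 18)(4 8 15 14) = [16, 18, 2, 1, 8, 5, 6, 7, 15, 9, 10, 11, 12, 13, 4, 14, 3, 17, 0]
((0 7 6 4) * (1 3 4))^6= (7)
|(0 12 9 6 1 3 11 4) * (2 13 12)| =10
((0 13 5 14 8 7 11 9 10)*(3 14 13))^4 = ((0 3 14 8 7 11 9 10)(5 13))^4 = (0 7)(3 11)(8 10)(9 14)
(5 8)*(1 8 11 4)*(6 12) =(1 8 5 11 4)(6 12) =[0, 8, 2, 3, 1, 11, 12, 7, 5, 9, 10, 4, 6]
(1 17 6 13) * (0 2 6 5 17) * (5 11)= (0 2 6 13 1)(5 17 11)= [2, 0, 6, 3, 4, 17, 13, 7, 8, 9, 10, 5, 12, 1, 14, 15, 16, 11]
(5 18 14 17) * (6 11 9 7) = (5 18 14 17)(6 11 9 7) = [0, 1, 2, 3, 4, 18, 11, 6, 8, 7, 10, 9, 12, 13, 17, 15, 16, 5, 14]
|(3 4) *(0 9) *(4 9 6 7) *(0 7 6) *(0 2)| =|(0 2)(3 9 7 4)| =4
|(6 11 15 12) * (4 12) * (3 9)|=10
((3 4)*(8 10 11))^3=(11)(3 4)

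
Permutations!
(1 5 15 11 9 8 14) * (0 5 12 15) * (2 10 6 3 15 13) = [5, 12, 10, 15, 4, 0, 3, 7, 14, 8, 6, 9, 13, 2, 1, 11] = (0 5)(1 12 13 2 10 6 3 15 11 9 8 14)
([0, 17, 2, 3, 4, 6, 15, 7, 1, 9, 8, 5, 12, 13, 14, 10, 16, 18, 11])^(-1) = [0, 8, 2, 3, 4, 11, 5, 7, 10, 9, 15, 18, 12, 13, 14, 6, 16, 1, 17]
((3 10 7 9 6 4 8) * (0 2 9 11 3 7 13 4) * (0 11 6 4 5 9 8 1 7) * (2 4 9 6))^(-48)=(13)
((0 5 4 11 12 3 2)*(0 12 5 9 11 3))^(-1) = ((0 9 11 5 4 3 2 12))^(-1) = (0 12 2 3 4 5 11 9)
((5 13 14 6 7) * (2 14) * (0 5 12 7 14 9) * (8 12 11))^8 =(14)(0 2 5 9 13) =((0 5 13 2 9)(6 14)(7 11 8 12))^8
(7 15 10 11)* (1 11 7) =[0, 11, 2, 3, 4, 5, 6, 15, 8, 9, 7, 1, 12, 13, 14, 10] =(1 11)(7 15 10)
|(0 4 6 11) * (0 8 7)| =6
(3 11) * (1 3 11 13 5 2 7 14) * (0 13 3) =(0 13 5 2 7 14 1) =[13, 0, 7, 3, 4, 2, 6, 14, 8, 9, 10, 11, 12, 5, 1]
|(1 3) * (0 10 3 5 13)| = 6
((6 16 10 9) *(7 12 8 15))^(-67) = ((6 16 10 9)(7 12 8 15))^(-67) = (6 16 10 9)(7 12 8 15)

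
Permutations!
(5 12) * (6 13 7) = (5 12)(6 13 7) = [0, 1, 2, 3, 4, 12, 13, 6, 8, 9, 10, 11, 5, 7]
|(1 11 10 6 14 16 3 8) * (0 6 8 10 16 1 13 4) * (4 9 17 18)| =14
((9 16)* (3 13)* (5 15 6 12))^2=((3 13)(5 15 6 12)(9 16))^2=(16)(5 6)(12 15)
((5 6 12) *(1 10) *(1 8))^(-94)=(1 8 10)(5 12 6)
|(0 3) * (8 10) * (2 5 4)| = 6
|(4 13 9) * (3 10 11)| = 3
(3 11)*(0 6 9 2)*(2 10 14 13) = (0 6 9 10 14 13 2)(3 11) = [6, 1, 0, 11, 4, 5, 9, 7, 8, 10, 14, 3, 12, 2, 13]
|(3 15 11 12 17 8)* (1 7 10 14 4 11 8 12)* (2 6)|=6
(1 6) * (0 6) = (0 6 1) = [6, 0, 2, 3, 4, 5, 1]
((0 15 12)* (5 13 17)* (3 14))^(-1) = ((0 15 12)(3 14)(5 13 17))^(-1) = (0 12 15)(3 14)(5 17 13)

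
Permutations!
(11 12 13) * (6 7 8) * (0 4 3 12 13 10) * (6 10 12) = [4, 1, 2, 6, 3, 5, 7, 8, 10, 9, 0, 13, 12, 11] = (0 4 3 6 7 8 10)(11 13)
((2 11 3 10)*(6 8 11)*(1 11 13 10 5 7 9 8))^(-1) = (1 6 2 10 13 8 9 7 5 3 11)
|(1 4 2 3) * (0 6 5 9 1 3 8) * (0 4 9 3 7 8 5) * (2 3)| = |(0 6)(1 9)(2 5)(3 7 8 4)| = 4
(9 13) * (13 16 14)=(9 16 14 13)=[0, 1, 2, 3, 4, 5, 6, 7, 8, 16, 10, 11, 12, 9, 13, 15, 14]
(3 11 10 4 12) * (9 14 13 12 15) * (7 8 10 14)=(3 11 14 13 12)(4 15 9 7 8 10)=[0, 1, 2, 11, 15, 5, 6, 8, 10, 7, 4, 14, 3, 12, 13, 9]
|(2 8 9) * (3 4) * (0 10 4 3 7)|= 12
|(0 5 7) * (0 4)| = 4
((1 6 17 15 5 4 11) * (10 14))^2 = (1 17 5 11 6 15 4)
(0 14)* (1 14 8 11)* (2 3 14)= (0 8 11 1 2 3 14)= [8, 2, 3, 14, 4, 5, 6, 7, 11, 9, 10, 1, 12, 13, 0]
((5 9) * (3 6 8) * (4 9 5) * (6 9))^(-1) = ((3 9 4 6 8))^(-1) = (3 8 6 4 9)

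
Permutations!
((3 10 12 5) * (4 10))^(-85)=(12)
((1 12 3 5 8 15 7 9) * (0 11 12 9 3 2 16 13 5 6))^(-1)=(0 6 3 7 15 8 5 13 16 2 12 11)(1 9)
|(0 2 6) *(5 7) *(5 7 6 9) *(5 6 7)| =4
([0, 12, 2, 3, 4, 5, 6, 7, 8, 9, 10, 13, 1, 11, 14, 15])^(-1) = [0, 12, 2, 3, 4, 5, 6, 7, 8, 9, 10, 13, 1, 11, 14, 15]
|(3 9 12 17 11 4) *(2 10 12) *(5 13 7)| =|(2 10 12 17 11 4 3 9)(5 13 7)| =24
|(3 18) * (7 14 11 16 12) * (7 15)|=6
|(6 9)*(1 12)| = |(1 12)(6 9)| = 2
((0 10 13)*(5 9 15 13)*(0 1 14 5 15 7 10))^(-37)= ((1 14 5 9 7 10 15 13))^(-37)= (1 9 15 14 7 13 5 10)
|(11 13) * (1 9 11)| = |(1 9 11 13)| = 4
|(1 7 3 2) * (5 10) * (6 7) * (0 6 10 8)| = 9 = |(0 6 7 3 2 1 10 5 8)|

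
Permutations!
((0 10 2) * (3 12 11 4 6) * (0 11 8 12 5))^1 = ((0 10 2 11 4 6 3 5)(8 12))^1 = (0 10 2 11 4 6 3 5)(8 12)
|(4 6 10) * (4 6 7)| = |(4 7)(6 10)| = 2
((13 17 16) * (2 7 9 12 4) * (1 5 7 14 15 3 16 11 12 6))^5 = (2 13)(3 12)(4 16)(11 15)(14 17)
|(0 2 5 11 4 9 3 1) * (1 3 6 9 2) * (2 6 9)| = 10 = |(0 1)(2 5 11 4 6)|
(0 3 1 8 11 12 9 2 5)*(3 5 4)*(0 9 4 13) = (0 5 9 2 13)(1 8 11 12 4 3) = [5, 8, 13, 1, 3, 9, 6, 7, 11, 2, 10, 12, 4, 0]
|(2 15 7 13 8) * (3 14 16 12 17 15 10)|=11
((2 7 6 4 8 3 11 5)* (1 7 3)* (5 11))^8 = (11)(1 4 7 8 6)(2 5 3)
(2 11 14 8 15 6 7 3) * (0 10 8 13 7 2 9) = (0 10 8 15 6 2 11 14 13 7 3 9) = [10, 1, 11, 9, 4, 5, 2, 3, 15, 0, 8, 14, 12, 7, 13, 6]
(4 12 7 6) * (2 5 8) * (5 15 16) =(2 15 16 5 8)(4 12 7 6) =[0, 1, 15, 3, 12, 8, 4, 6, 2, 9, 10, 11, 7, 13, 14, 16, 5]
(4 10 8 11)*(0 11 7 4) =(0 11)(4 10 8 7) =[11, 1, 2, 3, 10, 5, 6, 4, 7, 9, 8, 0]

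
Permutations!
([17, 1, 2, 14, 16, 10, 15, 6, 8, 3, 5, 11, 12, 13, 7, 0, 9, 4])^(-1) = [15, 1, 2, 9, 17, 10, 7, 14, 8, 16, 5, 11, 12, 13, 3, 6, 4, 0]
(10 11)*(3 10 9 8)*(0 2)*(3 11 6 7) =[2, 1, 0, 10, 4, 5, 7, 3, 11, 8, 6, 9] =(0 2)(3 10 6 7)(8 11 9)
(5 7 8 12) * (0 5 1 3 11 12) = [5, 3, 2, 11, 4, 7, 6, 8, 0, 9, 10, 12, 1] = (0 5 7 8)(1 3 11 12)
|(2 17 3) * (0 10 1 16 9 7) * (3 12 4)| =30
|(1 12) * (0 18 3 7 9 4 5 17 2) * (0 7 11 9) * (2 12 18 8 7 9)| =|(0 8 7)(1 18 3 11 2 9 4 5 17 12)| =30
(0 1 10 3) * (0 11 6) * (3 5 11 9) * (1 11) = (0 11 6)(1 10 5)(3 9) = [11, 10, 2, 9, 4, 1, 0, 7, 8, 3, 5, 6]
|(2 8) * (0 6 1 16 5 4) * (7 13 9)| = 6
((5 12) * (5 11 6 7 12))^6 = (6 12)(7 11)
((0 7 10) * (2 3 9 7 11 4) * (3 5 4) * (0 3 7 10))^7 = ((0 11 7)(2 5 4)(3 9 10))^7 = (0 11 7)(2 5 4)(3 9 10)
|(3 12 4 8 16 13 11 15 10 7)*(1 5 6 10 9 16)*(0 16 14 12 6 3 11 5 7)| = 63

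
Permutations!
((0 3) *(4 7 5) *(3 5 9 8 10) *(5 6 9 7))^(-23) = (0 6 9 8 10 3)(4 5)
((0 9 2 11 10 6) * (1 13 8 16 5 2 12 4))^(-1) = (0 6 10 11 2 5 16 8 13 1 4 12 9)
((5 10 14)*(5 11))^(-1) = (5 11 14 10)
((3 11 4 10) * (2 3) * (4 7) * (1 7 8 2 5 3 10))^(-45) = (2 3)(5 8)(10 11)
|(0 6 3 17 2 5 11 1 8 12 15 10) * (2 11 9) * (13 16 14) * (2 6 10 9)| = 18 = |(0 10)(1 8 12 15 9 6 3 17 11)(2 5)(13 16 14)|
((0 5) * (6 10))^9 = (0 5)(6 10)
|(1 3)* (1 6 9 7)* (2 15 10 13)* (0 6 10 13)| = |(0 6 9 7 1 3 10)(2 15 13)| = 21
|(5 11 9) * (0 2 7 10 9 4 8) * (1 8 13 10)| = 30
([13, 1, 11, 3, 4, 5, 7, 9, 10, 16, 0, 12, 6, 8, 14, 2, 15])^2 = [8, 1, 12, 3, 4, 5, 9, 16, 0, 15, 13, 6, 7, 10, 14, 11, 2]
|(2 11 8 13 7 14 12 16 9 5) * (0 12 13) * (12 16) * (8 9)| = |(0 16 8)(2 11 9 5)(7 14 13)| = 12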